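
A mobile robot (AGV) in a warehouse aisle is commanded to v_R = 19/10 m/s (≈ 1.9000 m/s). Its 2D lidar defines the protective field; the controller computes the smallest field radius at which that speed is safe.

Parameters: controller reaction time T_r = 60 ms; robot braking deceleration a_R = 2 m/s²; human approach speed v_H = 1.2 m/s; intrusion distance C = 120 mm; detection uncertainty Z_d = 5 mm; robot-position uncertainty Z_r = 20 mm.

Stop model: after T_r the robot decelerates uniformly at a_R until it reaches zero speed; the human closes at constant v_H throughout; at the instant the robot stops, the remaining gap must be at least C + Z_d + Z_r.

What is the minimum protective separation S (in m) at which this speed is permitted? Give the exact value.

stop time T_s = (19/10)/2 = 0.9500 s
reaction-phase robot travel = 1.9000·0.0600 = 0.1140 m
robot covers 1.9000·0.9500 − ½·2.0000·0.9500² = 0.9025 m while stopping
person approaches 1.2000·(0.0600+0.9500) = 1.2120 m
residual clearance needed = 0.1200+0.0050+0.0200 = 0.1450 m
S_min ≈ 0.1140+0.9025+1.2120+0.1450  ⇒  S_min = 4747/2000 m

S_min = 4747/2000 m = 2.3735 m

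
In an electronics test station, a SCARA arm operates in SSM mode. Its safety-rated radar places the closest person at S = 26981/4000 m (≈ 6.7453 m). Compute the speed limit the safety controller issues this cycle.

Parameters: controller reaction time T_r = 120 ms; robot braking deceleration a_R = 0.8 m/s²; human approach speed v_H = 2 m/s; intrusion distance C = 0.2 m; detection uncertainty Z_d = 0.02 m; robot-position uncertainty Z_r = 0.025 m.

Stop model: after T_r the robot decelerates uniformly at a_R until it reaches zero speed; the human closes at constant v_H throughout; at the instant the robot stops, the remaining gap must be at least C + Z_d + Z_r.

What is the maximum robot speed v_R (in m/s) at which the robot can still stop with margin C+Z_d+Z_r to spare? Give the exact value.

quadratic (5/8)·v² + (131/50)·v + (-25041/4000) = 0
  disc = (131/50)² − 4·(5/8)·(-25041/4000) = 900601/40000 ; √disc = 949/200
  v_R = (−(131/50) + 949/200) / (2·(5/8)) = 17/10 m/s
check:
stop time T_s = (17/10)/(4/5) = 2.1250 s
reaction-phase robot travel = 1.7000·0.1200 = 0.2040 m
braking distance = 1.7000²/(2·0.8000) = 1.8062 m
human over T_r+T_s: 2.0000·(0.1200+2.1250) = 4.4900 m
margins: 0.2000+0.0200+0.0250 = 0.2450 m
sum ≈ 0.2040+1.8062+4.4900+0.2450 ≈ 6.7453 m = S ✓

v_R_max = 17/10 m/s = 1.7000 m/s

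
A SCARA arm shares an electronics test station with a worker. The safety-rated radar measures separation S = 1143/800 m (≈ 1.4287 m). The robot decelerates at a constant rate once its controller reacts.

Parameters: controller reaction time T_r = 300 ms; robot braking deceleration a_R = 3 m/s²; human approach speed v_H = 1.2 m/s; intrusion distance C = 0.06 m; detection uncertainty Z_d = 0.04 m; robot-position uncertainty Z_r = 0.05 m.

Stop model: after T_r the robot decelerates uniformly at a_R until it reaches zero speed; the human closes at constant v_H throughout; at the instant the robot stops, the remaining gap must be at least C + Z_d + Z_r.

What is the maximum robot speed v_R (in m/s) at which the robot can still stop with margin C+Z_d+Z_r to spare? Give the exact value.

at the boundary: (1/6)·v² + (7/10)·v + (-147/160) = 0
  disc = (7/10)² − 4·(1/6)·(-147/160) = 441/400 ; √disc = 21/20
  v_R = (−(7/10) + 21/20) / (2·(1/6)) = 21/20 m/s
check:
T_s = v_R/a_R = (21/20)/3 = 0.3500 s
robot covers v_R·T_r = 1.0500·0.3000 = 0.3150 m before braking
robot covers 1.0500·0.3500 − ½·3.0000·0.3500² = 0.1837 m while stopping
human over T_r+T_s: 1.2000·(0.3000+0.3500) = 0.7800 m
C+Z_d+Z_r = 0.0600+0.0400+0.0500 = 0.1500 m
sum ≈ 0.3150+0.1837+0.7800+0.1500 ≈ 1.4287 m = S ✓

v_R_max = 21/20 m/s = 1.0500 m/s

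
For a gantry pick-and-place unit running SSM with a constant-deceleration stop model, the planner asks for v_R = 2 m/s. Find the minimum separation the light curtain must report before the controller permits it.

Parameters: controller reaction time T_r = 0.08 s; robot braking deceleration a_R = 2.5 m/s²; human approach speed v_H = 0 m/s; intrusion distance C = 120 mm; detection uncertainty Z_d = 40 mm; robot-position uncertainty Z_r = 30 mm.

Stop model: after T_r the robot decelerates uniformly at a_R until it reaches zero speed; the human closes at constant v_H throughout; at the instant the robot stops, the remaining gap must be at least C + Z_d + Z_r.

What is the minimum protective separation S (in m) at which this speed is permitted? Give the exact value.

T_s = v_R/a_R = 2/(5/2) = 0.8000 s
robot in T_r: 2.0000·0.0800 = 0.1600 m
braking distance = 2.0000²/(2·2.5000) = 0.8000 m
human over T_r+T_s: 0.0000·(0.0800+0.8000) = 0.0000 m
residual clearance needed = 0.1200+0.0400+0.0300 = 0.1900 m
S_min ≈ 0.1600+0.8000+0.0000+0.1900  ⇒  S_min = 23/20 m

S_min = 23/20 m = 1.1500 m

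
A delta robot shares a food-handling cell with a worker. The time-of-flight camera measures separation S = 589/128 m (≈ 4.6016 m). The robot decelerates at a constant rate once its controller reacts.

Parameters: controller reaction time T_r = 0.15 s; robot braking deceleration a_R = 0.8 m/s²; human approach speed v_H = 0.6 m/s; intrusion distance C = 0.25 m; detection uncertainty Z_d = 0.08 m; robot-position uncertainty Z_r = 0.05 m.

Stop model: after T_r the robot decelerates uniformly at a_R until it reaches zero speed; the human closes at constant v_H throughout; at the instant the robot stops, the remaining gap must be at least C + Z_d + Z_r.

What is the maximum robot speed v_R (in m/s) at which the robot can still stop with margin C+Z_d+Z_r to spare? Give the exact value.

at the boundary: (5/8)·v² + (9/10)·v + (-13221/3200) = 0
  disc = (9/10)² − 4·(5/8)·(-13221/3200) = 71289/6400 ; √disc = 267/80
  v_R = (−(9/10) + 267/80) / (2·(5/8)) = 39/20 m/s
check:
T_s = v_R/a_R = (39/20)/(4/5) = 2.4375 s
robot covers v_R·T_r = 1.9500·0.1500 = 0.2925 m before braking
braking distance = 1.9500²/(2·0.8000) = 2.3766 m
person approaches 0.6000·(0.1500+2.4375) = 1.5525 m
margins: 0.2500+0.0800+0.0500 = 0.3800 m
sum ≈ 0.2925+2.3766+1.5525+0.3800 ≈ 4.6016 m = S ✓

v_R_max = 39/20 m/s = 1.9500 m/s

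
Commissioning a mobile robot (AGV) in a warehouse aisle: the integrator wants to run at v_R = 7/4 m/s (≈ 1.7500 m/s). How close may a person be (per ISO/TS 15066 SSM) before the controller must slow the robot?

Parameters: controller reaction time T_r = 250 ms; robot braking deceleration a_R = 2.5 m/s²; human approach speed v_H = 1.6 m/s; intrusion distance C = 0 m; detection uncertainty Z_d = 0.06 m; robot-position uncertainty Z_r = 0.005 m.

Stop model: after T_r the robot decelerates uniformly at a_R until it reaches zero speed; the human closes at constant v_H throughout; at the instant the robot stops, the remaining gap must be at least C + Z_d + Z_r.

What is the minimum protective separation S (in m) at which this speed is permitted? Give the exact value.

braking lasts T_s = (7/4)/(5/2) = 0.7000 s
robot in T_r: 1.7500·0.2500 = 0.4375 m
robot covers 1.7500·0.7000 − ½·2.5000·0.7000² = 0.6125 m while stopping
human over T_r+T_s: 1.6000·(0.2500+0.7000) = 1.5200 m
residual clearance needed = 0.0000+0.0600+0.0050 = 0.0650 m
S_min ≈ 0.4375+0.6125+1.5200+0.0650  ⇒  S_min = 527/200 m

S_min = 527/200 m = 2.6350 m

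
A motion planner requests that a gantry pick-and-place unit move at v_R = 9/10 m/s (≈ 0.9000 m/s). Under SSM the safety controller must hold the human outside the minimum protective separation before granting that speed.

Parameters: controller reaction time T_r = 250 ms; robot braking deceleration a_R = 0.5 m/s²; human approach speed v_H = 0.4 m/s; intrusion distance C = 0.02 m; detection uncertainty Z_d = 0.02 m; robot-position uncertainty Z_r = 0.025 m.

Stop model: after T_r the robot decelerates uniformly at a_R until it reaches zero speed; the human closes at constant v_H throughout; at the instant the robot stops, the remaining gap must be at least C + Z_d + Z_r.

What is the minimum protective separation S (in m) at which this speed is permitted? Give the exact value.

stop time T_s = (9/10)/(1/2) = 1.8000 s
robot covers v_R·T_r = 0.9000·0.2500 = 0.2250 m before braking
braking distance = 0.9000²/(2·0.5000) = 0.8100 m
person approaches 0.4000·(0.2500+1.8000) = 0.8200 m
C+Z_d+Z_r = 0.0200+0.0200+0.0250 = 0.0650 m
S_min ≈ 0.2250+0.8100+0.8200+0.0650  ⇒  S_min = 48/25 m

S_min = 48/25 m = 1.9200 m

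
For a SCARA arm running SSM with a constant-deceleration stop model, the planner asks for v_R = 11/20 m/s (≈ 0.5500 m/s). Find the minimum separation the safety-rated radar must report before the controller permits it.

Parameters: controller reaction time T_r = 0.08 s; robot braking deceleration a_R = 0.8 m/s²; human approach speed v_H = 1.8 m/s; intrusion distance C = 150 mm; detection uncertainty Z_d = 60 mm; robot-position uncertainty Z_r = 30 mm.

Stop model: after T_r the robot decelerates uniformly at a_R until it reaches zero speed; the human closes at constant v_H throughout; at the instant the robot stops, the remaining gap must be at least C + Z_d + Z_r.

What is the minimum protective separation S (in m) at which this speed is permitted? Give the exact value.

T_s = v_R/a_R = (11/20)/(4/5) = 0.6875 s
reaction-phase robot travel = 0.5500·0.0800 = 0.0440 m
robot under decel: 0.5500²/(2·0.8000) = 0.1891 m
human over T_r+T_s: 1.8000·(0.0800+0.6875) = 1.3815 m
C+Z_d+Z_r = 0.1500+0.0600+0.0300 = 0.2400 m
S_min ≈ 0.0440+0.1891+1.3815+0.2400  ⇒  S_min = 29673/16000 m

S_min = 29673/16000 m = 1.8546 m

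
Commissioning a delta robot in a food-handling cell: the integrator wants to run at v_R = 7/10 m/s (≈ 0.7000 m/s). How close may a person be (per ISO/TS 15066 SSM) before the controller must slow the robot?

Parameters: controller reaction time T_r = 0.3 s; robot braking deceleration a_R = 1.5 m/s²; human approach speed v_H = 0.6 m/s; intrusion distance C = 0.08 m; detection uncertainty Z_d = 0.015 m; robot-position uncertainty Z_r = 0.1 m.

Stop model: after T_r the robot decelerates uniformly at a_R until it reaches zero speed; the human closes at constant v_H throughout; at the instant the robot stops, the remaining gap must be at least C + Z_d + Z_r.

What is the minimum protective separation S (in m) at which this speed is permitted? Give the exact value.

S_min = 617/600 m = 1.0283 m

braking lasts T_s = (7/10)/(3/2) = 0.4667 s
robot in T_r: 0.7000·0.3000 = 0.2100 m
robot under decel: 0.7000²/(2·1.5000) = 0.1633 m
human closes 0.6000·0.7667 = 0.4600 m
residual clearance needed = 0.0800+0.0150+0.1000 = 0.1950 m
S_min ≈ 0.2100+0.1633+0.4600+0.1950  ⇒  S_min = 617/600 m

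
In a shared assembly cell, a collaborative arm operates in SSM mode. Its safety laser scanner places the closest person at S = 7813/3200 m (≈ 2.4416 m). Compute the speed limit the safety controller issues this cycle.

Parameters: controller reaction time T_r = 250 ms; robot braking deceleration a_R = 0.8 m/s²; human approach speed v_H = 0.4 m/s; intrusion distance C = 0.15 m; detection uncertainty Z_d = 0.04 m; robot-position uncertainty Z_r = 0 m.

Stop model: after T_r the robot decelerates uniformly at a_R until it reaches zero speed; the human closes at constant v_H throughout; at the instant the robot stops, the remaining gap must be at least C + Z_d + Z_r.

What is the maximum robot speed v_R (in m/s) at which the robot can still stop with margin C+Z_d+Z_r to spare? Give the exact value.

v_R_max = 27/20 m/s = 1.3500 m/s

quadratic (5/8)·v² + (3/4)·v + (-1377/640) = 0
  disc = (3/4)² − 4·(5/8)·(-1377/640) = 1521/256 ; √disc = 39/16
  v_R = (−(3/4) + 39/16) / (2·(5/8)) = 27/20 m/s
check:
T_s = v_R/a_R = (27/20)/(4/5) = 1.6875 s
robot in T_r: 1.3500·0.2500 = 0.3375 m
robot covers 1.3500·1.6875 − ½·0.8000·1.6875² = 1.1391 m while stopping
human closes 0.4000·1.9375 = 0.7750 m
C+Z_d+Z_r = 0.1500+0.0400+0.0000 = 0.1900 m
sum ≈ 0.3375+1.1391+0.7750+0.1900 ≈ 2.4416 m = S ✓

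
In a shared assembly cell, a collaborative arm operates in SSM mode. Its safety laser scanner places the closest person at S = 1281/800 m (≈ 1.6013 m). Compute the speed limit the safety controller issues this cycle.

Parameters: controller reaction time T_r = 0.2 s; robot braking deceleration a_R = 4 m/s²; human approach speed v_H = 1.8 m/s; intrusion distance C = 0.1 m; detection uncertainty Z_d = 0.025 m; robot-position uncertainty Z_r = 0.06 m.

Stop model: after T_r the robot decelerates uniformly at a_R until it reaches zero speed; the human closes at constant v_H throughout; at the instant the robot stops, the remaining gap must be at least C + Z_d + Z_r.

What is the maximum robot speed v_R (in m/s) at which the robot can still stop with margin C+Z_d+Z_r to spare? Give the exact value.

v_R_max = 13/10 m/s = 1.3000 m/s

quadratic (1/8)·v² + (13/20)·v + (-169/160) = 0
  disc = (13/20)² − 4·(1/8)·(-169/160) = 1521/1600 ; √disc = 39/40
  v_R = (−(13/20) + 39/40) / (2·(1/8)) = 13/10 m/s
check:
braking lasts T_s = (13/10)/4 = 0.3250 s
reaction-phase robot travel = 1.3000·0.2000 = 0.2600 m
robot covers 1.3000·0.3250 − ½·4.0000·0.3250² = 0.2112 m while stopping
human closes 1.8000·0.5250 = 0.9450 m
margins: 0.1000+0.0250+0.0600 = 0.1850 m
sum ≈ 0.2600+0.2112+0.9450+0.1850 ≈ 1.6013 m = S ✓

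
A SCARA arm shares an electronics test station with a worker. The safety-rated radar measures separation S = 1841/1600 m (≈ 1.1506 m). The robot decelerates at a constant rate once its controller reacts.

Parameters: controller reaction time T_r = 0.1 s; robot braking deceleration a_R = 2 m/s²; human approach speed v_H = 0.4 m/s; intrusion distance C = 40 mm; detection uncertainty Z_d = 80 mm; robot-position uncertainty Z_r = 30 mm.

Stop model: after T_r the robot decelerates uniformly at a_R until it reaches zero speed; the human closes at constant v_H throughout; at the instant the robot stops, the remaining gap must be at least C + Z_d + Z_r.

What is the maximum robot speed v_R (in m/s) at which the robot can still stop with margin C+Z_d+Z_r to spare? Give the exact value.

v_R_max = 29/20 m/s = 1.4500 m/s

at the boundary: (1/4)·v² + (3/10)·v + (-1537/1600) = 0
  disc = (3/10)² − 4·(1/4)·(-1537/1600) = 1681/1600 ; √disc = 41/40
  v_R = (−(3/10) + 41/40) / (2·(1/4)) = 29/20 m/s
check:
T_s = v_R/a_R = (29/20)/2 = 0.7250 s
robot covers v_R·T_r = 1.4500·0.1000 = 0.1450 m before braking
robot covers 1.4500·0.7250 − ½·2.0000·0.7250² = 0.5256 m while stopping
human closes 0.4000·0.8250 = 0.3300 m
residual clearance needed = 0.0400+0.0800+0.0300 = 0.1500 m
sum ≈ 0.1450+0.5256+0.3300+0.1500 ≈ 1.1506 m = S ✓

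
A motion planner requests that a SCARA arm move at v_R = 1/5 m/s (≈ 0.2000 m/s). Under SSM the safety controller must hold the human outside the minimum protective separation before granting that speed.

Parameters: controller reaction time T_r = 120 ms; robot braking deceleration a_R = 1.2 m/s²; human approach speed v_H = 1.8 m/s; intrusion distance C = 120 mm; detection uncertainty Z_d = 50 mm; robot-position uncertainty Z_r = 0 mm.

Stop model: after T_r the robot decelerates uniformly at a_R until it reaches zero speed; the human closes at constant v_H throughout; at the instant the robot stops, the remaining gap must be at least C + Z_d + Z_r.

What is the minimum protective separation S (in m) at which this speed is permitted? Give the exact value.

S_min = 109/150 m = 0.7267 m

stop time T_s = (1/5)/(6/5) = 0.1667 s
robot covers v_R·T_r = 0.2000·0.1200 = 0.0240 m before braking
braking distance = 0.2000²/(2·1.2000) = 0.0167 m
person approaches 1.8000·(0.1200+0.1667) = 0.5160 m
margins: 0.1200+0.0500+0.0000 = 0.1700 m
S_min ≈ 0.0240+0.0167+0.5160+0.1700  ⇒  S_min = 109/150 m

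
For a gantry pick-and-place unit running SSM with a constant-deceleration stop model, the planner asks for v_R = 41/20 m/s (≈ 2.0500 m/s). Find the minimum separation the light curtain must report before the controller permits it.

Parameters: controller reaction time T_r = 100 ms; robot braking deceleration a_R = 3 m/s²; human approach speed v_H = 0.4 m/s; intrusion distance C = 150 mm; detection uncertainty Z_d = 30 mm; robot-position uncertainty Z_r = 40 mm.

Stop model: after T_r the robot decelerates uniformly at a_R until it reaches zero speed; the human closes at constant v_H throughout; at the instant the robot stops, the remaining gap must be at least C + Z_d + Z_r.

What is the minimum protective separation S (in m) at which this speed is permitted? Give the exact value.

S_min = 1151/800 m = 1.4387 m

braking lasts T_s = (41/20)/3 = 0.6833 s
reaction-phase robot travel = 2.0500·0.1000 = 0.2050 m
robot covers 2.0500·0.6833 − ½·3.0000·0.6833² = 0.7004 m while stopping
human closes 0.4000·0.7833 = 0.3133 m
margins: 0.1500+0.0300+0.0400 = 0.2200 m
S_min ≈ 0.2050+0.7004+0.3133+0.2200  ⇒  S_min = 1151/800 m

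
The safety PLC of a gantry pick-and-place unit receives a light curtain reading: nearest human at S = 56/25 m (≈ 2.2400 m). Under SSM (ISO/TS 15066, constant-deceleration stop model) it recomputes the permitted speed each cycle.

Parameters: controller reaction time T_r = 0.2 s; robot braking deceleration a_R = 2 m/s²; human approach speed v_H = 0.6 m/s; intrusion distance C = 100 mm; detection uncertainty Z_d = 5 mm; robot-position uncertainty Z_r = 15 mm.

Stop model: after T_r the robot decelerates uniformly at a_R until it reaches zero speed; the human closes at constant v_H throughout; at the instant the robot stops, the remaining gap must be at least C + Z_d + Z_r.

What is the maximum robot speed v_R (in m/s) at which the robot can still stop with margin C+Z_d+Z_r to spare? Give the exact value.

quadratic (1/4)·v² + (1/2)·v + (-2) = 0
  disc = (1/2)² − 4·(1/4)·(-2) = 9/4 ; √disc = 3/2
  v_R = (−(1/2) + 3/2) / (2·(1/4)) = 2 m/s
check:
T_s = v_R/a_R = 2/2 = 1.0000 s
robot covers v_R·T_r = 2.0000·0.2000 = 0.4000 m before braking
braking distance = 2.0000²/(2·2.0000) = 1.0000 m
person approaches 0.6000·(0.2000+1.0000) = 0.7200 m
C+Z_d+Z_r = 0.1000+0.0050+0.0150 = 0.1200 m
sum ≈ 0.4000+1.0000+0.7200+0.1200 ≈ 2.2400 m = S ✓

v_R_max = 2 m/s = 2.0000 m/s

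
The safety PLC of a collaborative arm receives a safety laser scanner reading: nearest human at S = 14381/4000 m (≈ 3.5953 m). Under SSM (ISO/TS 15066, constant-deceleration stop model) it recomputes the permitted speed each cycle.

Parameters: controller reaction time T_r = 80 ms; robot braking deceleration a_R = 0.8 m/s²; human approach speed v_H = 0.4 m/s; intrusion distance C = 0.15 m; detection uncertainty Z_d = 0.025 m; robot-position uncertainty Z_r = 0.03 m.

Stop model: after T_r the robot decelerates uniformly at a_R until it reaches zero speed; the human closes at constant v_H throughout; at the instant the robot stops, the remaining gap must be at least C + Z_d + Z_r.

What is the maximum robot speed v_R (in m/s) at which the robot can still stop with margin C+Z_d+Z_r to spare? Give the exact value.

quadratic (5/8)·v² + (29/50)·v + (-13433/4000) = 0
  disc = (29/50)² − 4·(5/8)·(-13433/4000) = 349281/40000 ; √disc = 591/200
  v_R = (−(29/50) + 591/200) / (2·(5/8)) = 19/10 m/s
check:
stop time T_s = (19/10)/(4/5) = 2.3750 s
reaction-phase robot travel = 1.9000·0.0800 = 0.1520 m
braking distance = 1.9000²/(2·0.8000) = 2.2563 m
person approaches 0.4000·(0.0800+2.3750) = 0.9820 m
residual clearance needed = 0.1500+0.0250+0.0300 = 0.2050 m
sum ≈ 0.1520+2.2563+0.9820+0.2050 ≈ 3.5953 m = S ✓

v_R_max = 19/10 m/s = 1.9000 m/s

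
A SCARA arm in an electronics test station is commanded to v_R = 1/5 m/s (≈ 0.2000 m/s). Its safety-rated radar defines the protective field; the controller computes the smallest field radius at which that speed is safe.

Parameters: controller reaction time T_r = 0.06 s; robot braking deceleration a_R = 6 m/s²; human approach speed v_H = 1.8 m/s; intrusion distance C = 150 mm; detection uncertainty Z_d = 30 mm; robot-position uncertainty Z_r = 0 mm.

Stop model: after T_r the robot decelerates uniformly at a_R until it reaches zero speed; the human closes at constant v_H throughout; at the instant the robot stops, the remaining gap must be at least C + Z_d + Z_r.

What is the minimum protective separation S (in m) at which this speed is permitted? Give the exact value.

T_s = v_R/a_R = (1/5)/6 = 0.0333 s
robot in T_r: 0.2000·0.0600 = 0.0120 m
braking distance = 0.2000²/(2·6.0000) = 0.0033 m
human closes 1.8000·0.0933 = 0.1680 m
C+Z_d+Z_r = 0.1500+0.0300+0.0000 = 0.1800 m
S_min ≈ 0.0120+0.0033+0.1680+0.1800  ⇒  S_min = 109/300 m

S_min = 109/300 m = 0.3633 m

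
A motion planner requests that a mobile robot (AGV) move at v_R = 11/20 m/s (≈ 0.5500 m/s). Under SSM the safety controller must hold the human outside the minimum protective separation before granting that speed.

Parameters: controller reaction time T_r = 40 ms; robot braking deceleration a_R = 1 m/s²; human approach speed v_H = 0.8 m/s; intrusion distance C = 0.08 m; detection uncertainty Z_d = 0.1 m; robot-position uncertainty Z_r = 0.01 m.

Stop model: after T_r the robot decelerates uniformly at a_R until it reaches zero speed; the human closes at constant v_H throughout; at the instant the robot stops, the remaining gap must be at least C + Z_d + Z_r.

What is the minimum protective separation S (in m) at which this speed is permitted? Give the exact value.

S_min = 3341/4000 m = 0.8353 m

braking lasts T_s = (11/20)/1 = 0.5500 s
reaction-phase robot travel = 0.5500·0.0400 = 0.0220 m
robot covers 0.5500·0.5500 − ½·1.0000·0.5500² = 0.1512 m while stopping
human closes 0.8000·0.5900 = 0.4720 m
C+Z_d+Z_r = 0.0800+0.1000+0.0100 = 0.1900 m
S_min ≈ 0.0220+0.1512+0.4720+0.1900  ⇒  S_min = 3341/4000 m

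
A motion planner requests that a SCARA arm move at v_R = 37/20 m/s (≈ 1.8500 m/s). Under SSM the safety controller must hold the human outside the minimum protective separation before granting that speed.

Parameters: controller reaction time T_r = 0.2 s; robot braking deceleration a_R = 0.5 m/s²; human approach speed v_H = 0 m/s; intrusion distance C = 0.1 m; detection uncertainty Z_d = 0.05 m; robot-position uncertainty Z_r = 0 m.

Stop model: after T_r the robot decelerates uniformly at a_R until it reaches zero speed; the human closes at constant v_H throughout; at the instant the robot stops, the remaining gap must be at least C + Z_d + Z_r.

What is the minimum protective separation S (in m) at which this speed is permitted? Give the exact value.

S_min = 1577/400 m = 3.9425 m

stop time T_s = (37/20)/(1/2) = 3.7000 s
robot covers v_R·T_r = 1.8500·0.2000 = 0.3700 m before braking
robot covers 1.8500·3.7000 − ½·0.5000·3.7000² = 3.4225 m while stopping
human closes 0.0000·3.9000 = 0.0000 m
margins: 0.1000+0.0500+0.0000 = 0.1500 m
S_min ≈ 0.3700+3.4225+0.0000+0.1500  ⇒  S_min = 1577/400 m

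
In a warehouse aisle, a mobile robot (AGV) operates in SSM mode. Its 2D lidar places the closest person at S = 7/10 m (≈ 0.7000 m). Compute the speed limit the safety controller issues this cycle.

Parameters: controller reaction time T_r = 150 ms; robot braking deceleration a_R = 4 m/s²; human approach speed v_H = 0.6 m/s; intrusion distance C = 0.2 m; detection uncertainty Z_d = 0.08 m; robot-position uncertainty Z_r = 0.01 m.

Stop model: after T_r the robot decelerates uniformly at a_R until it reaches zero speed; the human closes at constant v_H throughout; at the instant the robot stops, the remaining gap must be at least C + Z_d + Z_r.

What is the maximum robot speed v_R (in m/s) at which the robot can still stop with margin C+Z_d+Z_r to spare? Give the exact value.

at the boundary: (1/8)·v² + (3/10)·v + (-8/25) = 0
  disc = (3/10)² − 4·(1/8)·(-8/25) = 1/4 ; √disc = 1/2
  v_R = (−(3/10) + 1/2) / (2·(1/8)) = 4/5 m/s
check:
braking lasts T_s = (4/5)/4 = 0.2000 s
reaction-phase robot travel = 0.8000·0.1500 = 0.1200 m
robot under decel: 0.8000²/(2·4.0000) = 0.0800 m
human over T_r+T_s: 0.6000·(0.1500+0.2000) = 0.2100 m
residual clearance needed = 0.2000+0.0800+0.0100 = 0.2900 m
sum ≈ 0.1200+0.0800+0.2100+0.2900 ≈ 0.7000 m = S ✓

v_R_max = 4/5 m/s = 0.8000 m/s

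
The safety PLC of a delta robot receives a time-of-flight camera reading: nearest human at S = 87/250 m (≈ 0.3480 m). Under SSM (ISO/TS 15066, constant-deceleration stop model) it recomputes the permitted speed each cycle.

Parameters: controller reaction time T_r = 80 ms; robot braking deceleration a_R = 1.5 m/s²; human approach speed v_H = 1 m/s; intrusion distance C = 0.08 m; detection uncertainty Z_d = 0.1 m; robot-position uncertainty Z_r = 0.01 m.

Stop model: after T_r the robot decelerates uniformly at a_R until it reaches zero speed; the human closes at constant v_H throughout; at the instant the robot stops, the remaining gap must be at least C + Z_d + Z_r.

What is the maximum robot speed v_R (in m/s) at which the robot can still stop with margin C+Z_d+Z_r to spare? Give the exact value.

quadratic (1/3)·v² + (56/75)·v + (-39/500) = 0
  disc = (56/75)² − 4·(1/3)·(-39/500) = 3721/5625 ; √disc = 61/75
  v_R = (−(56/75) + 61/75) / (2·(1/3)) = 1/10 m/s
check:
braking lasts T_s = (1/10)/(3/2) = 0.0667 s
robot in T_r: 0.1000·0.0800 = 0.0080 m
robot under decel: 0.1000²/(2·1.5000) = 0.0033 m
human over T_r+T_s: 1.0000·(0.0800+0.0667) = 0.1467 m
C+Z_d+Z_r = 0.0800+0.1000+0.0100 = 0.1900 m
sum ≈ 0.0080+0.0033+0.1467+0.1900 ≈ 0.3480 m = S ✓

v_R_max = 1/10 m/s = 0.1000 m/s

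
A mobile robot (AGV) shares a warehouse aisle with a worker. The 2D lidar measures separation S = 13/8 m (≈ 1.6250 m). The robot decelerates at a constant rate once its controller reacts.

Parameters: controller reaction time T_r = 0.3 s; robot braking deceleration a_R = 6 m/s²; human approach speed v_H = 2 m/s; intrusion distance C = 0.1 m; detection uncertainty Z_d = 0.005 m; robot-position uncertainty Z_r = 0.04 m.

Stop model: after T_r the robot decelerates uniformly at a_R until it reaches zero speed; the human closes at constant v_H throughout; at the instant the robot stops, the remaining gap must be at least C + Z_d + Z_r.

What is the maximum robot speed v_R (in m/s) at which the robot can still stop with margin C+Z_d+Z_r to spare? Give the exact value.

v_R_max = 6/5 m/s = 1.2000 m/s

quadratic (1/12)·v² + (19/30)·v + (-22/25) = 0
  disc = (19/30)² − 4·(1/12)·(-22/25) = 25/36 ; √disc = 5/6
  v_R = (−(19/30) + 5/6) / (2·(1/12)) = 6/5 m/s
check:
stop time T_s = (6/5)/6 = 0.2000 s
robot covers v_R·T_r = 1.2000·0.3000 = 0.3600 m before braking
braking distance = 1.2000²/(2·6.0000) = 0.1200 m
human over T_r+T_s: 2.0000·(0.3000+0.2000) = 1.0000 m
residual clearance needed = 0.1000+0.0050+0.0400 = 0.1450 m
sum ≈ 0.3600+0.1200+1.0000+0.1450 ≈ 1.6250 m = S ✓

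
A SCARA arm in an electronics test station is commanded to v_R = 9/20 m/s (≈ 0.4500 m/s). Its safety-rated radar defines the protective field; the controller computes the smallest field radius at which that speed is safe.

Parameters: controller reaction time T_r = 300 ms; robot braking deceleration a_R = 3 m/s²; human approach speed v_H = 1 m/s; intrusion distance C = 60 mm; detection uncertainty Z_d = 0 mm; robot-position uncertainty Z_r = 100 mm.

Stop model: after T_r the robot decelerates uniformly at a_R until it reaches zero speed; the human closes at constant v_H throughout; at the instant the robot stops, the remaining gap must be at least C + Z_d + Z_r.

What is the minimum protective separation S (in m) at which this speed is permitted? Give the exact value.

stop time T_s = (9/20)/3 = 0.1500 s
robot covers v_R·T_r = 0.4500·0.3000 = 0.1350 m before braking
robot under decel: 0.4500²/(2·3.0000) = 0.0338 m
human closes 1.0000·0.4500 = 0.4500 m
residual clearance needed = 0.0600+0.0000+0.1000 = 0.1600 m
S_min ≈ 0.1350+0.0338+0.4500+0.1600  ⇒  S_min = 623/800 m

S_min = 623/800 m = 0.7788 m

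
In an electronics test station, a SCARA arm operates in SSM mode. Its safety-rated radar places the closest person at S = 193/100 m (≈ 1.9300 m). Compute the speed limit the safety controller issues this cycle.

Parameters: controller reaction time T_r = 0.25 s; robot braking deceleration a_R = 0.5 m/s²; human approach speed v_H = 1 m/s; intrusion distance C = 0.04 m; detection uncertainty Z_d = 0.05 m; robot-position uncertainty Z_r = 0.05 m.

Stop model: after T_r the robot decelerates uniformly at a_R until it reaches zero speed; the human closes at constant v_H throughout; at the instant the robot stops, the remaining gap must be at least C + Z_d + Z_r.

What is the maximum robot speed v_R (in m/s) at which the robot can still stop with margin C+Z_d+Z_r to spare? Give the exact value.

collect terms ⇒ (1)·v_R² + (9/4)·v_R + (-77/50) = 0
  disc = (9/4)² − 4·(1)·(-77/50) = 4489/400 ; √disc = 67/20
  v_R = (−(9/4) + 67/20) / (2·(1)) = 11/20 m/s
check:
T_s = v_R/a_R = (11/20)/(1/2) = 1.1000 s
robot in T_r: 0.5500·0.2500 = 0.1375 m
robot under decel: 0.5500²/(2·0.5000) = 0.3025 m
human closes 1.0000·1.3500 = 1.3500 m
C+Z_d+Z_r = 0.0400+0.0500+0.0500 = 0.1400 m
sum ≈ 0.1375+0.3025+1.3500+0.1400 ≈ 1.9300 m = S ✓

v_R_max = 11/20 m/s = 0.5500 m/s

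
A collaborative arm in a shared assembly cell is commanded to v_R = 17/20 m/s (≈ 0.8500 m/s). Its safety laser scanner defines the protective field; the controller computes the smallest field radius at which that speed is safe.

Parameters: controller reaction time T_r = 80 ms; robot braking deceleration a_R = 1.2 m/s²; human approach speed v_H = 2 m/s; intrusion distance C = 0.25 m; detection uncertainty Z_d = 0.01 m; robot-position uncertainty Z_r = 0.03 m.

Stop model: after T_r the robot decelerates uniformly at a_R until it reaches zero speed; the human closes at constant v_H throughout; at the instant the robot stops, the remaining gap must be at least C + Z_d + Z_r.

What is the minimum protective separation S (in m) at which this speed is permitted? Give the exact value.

S_min = 53657/24000 m = 2.2357 m

T_s = v_R/a_R = (17/20)/(6/5) = 0.7083 s
reaction-phase robot travel = 0.8500·0.0800 = 0.0680 m
robot under decel: 0.8500²/(2·1.2000) = 0.3010 m
person approaches 2.0000·(0.0800+0.7083) = 1.5767 m
residual clearance needed = 0.2500+0.0100+0.0300 = 0.2900 m
S_min ≈ 0.0680+0.3010+1.5767+0.2900  ⇒  S_min = 53657/24000 m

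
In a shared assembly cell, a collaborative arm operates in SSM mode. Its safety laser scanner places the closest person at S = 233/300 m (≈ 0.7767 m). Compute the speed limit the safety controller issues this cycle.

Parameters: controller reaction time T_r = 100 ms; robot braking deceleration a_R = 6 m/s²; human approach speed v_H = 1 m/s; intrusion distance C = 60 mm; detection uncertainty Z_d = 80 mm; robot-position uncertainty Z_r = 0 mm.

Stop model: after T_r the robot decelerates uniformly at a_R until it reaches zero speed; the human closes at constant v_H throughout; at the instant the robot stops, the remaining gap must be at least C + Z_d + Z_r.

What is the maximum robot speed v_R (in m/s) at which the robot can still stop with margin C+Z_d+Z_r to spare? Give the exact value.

collect terms ⇒ (1/12)·v_R² + (4/15)·v_R + (-161/300) = 0
  disc = (4/15)² − 4·(1/12)·(-161/300) = 1/4 ; √disc = 1/2
  v_R = (−(4/15) + 1/2) / (2·(1/12)) = 7/5 m/s
check:
stop time T_s = (7/5)/6 = 0.2333 s
robot in T_r: 1.4000·0.1000 = 0.1400 m
robot covers 1.4000·0.2333 − ½·6.0000·0.2333² = 0.1633 m while stopping
human closes 1.0000·0.3333 = 0.3333 m
residual clearance needed = 0.0600+0.0800+0.0000 = 0.1400 m
sum ≈ 0.1400+0.1633+0.3333+0.1400 ≈ 0.7767 m = S ✓

v_R_max = 7/5 m/s = 1.4000 m/s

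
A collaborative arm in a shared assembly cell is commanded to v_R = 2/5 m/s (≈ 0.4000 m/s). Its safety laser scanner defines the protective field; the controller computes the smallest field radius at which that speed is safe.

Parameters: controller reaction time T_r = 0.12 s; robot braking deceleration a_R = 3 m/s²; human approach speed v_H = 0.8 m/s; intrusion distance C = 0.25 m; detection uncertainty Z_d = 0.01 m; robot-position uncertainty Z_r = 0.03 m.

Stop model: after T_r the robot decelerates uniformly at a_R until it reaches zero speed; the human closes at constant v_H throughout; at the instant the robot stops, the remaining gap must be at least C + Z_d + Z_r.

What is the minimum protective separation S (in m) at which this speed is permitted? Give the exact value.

stop time T_s = (2/5)/3 = 0.1333 s
robot in T_r: 0.4000·0.1200 = 0.0480 m
braking distance = 0.4000²/(2·3.0000) = 0.0267 m
human closes 0.8000·0.2533 = 0.2027 m
margins: 0.2500+0.0100+0.0300 = 0.2900 m
S_min ≈ 0.0480+0.0267+0.2027+0.2900  ⇒  S_min = 851/1500 m

S_min = 851/1500 m = 0.5673 m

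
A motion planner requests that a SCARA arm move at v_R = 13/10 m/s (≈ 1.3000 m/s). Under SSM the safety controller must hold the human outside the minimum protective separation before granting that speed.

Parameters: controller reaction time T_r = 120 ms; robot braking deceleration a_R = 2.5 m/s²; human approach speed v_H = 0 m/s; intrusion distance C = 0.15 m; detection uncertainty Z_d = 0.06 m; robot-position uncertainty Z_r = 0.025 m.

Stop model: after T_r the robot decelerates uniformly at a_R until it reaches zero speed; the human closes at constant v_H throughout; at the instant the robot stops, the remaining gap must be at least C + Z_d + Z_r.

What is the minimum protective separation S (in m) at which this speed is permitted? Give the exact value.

S_min = 729/1000 m = 0.7290 m

stop time T_s = (13/10)/(5/2) = 0.5200 s
reaction-phase robot travel = 1.3000·0.1200 = 0.1560 m
robot under decel: 1.3000²/(2·2.5000) = 0.3380 m
human closes 0.0000·0.6400 = 0.0000 m
C+Z_d+Z_r = 0.1500+0.0600+0.0250 = 0.2350 m
S_min ≈ 0.1560+0.3380+0.0000+0.2350  ⇒  S_min = 729/1000 m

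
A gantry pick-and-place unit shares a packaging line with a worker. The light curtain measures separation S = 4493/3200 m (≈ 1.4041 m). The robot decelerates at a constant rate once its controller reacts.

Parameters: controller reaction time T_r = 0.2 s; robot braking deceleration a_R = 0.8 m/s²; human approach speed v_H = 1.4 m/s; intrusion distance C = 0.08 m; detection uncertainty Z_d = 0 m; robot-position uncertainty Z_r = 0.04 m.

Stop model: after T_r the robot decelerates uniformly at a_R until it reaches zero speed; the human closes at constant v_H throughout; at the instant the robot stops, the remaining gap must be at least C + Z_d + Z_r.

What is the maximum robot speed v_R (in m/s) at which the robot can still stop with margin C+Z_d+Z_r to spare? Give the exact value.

quadratic (5/8)·v² + (39/20)·v + (-3213/3200) = 0
  disc = (39/20)² − 4·(5/8)·(-3213/3200) = 40401/6400 ; √disc = 201/80
  v_R = (−(39/20) + 201/80) / (2·(5/8)) = 9/20 m/s
check:
braking lasts T_s = (9/20)/(4/5) = 0.5625 s
robot covers v_R·T_r = 0.4500·0.2000 = 0.0900 m before braking
braking distance = 0.4500²/(2·0.8000) = 0.1266 m
person approaches 1.4000·(0.2000+0.5625) = 1.0675 m
margins: 0.0800+0.0000+0.0400 = 0.1200 m
sum ≈ 0.0900+0.1266+1.0675+0.1200 ≈ 1.4041 m = S ✓

v_R_max = 9/20 m/s = 0.4500 m/s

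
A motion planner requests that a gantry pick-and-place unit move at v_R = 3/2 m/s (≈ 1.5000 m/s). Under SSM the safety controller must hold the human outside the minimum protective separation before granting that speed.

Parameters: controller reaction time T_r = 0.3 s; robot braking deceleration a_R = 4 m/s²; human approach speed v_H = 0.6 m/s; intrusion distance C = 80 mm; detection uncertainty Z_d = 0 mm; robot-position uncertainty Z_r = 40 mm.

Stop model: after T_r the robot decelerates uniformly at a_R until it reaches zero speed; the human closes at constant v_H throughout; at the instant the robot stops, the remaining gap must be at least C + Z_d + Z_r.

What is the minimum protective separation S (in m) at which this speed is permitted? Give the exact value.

S_min = 201/160 m = 1.2563 m

stop time T_s = (3/2)/4 = 0.3750 s
robot in T_r: 1.5000·0.3000 = 0.4500 m
robot under decel: 1.5000²/(2·4.0000) = 0.2812 m
human over T_r+T_s: 0.6000·(0.3000+0.3750) = 0.4050 m
residual clearance needed = 0.0800+0.0000+0.0400 = 0.1200 m
S_min ≈ 0.4500+0.2812+0.4050+0.1200  ⇒  S_min = 201/160 m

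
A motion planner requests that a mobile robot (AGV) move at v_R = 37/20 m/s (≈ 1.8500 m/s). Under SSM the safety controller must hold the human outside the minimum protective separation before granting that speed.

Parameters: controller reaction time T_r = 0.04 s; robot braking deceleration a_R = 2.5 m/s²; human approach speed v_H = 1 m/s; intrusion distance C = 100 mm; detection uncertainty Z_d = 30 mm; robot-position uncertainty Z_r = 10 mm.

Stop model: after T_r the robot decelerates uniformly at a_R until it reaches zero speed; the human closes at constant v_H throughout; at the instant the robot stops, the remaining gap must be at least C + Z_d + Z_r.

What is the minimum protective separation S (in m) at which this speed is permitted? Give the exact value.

S_min = 3357/2000 m = 1.6785 m

T_s = v_R/a_R = (37/20)/(5/2) = 0.7400 s
reaction-phase robot travel = 1.8500·0.0400 = 0.0740 m
robot covers 1.8500·0.7400 − ½·2.5000·0.7400² = 0.6845 m while stopping
human closes 1.0000·0.7800 = 0.7800 m
residual clearance needed = 0.1000+0.0300+0.0100 = 0.1400 m
S_min ≈ 0.0740+0.6845+0.7800+0.1400  ⇒  S_min = 3357/2000 m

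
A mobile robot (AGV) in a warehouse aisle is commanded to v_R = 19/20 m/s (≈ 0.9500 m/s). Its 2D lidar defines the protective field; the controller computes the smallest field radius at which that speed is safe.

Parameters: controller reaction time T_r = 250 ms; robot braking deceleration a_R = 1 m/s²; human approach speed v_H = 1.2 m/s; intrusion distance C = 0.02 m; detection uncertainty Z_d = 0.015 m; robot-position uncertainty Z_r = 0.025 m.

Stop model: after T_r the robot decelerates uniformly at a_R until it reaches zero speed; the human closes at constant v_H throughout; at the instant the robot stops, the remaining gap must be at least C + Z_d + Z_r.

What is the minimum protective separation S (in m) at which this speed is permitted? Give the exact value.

S_min = 1751/800 m = 2.1888 m

stop time T_s = (19/20)/1 = 0.9500 s
reaction-phase robot travel = 0.9500·0.2500 = 0.2375 m
robot covers 0.9500·0.9500 − ½·1.0000·0.9500² = 0.4512 m while stopping
human closes 1.2000·1.2000 = 1.4400 m
margins: 0.0200+0.0150+0.0250 = 0.0600 m
S_min ≈ 0.2375+0.4512+1.4400+0.0600  ⇒  S_min = 1751/800 m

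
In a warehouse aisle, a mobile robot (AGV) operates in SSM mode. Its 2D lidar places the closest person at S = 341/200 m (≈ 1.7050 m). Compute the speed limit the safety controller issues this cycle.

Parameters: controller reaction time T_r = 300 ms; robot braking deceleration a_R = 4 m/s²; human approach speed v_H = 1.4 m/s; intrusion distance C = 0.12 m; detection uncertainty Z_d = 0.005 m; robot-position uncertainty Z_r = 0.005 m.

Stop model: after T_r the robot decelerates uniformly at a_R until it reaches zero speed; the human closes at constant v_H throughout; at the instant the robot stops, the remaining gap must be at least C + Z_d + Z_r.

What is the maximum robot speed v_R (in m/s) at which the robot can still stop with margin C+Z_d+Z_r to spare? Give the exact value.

at the boundary: (1/8)·v² + (13/20)·v + (-231/200) = 0
  disc = (13/20)² − 4·(1/8)·(-231/200) = 1 ; √disc = 1
  v_R = (−(13/20) + 1) / (2·(1/8)) = 7/5 m/s
check:
stop time T_s = (7/5)/4 = 0.3500 s
reaction-phase robot travel = 1.4000·0.3000 = 0.4200 m
braking distance = 1.4000²/(2·4.0000) = 0.2450 m
person approaches 1.4000·(0.3000+0.3500) = 0.9100 m
residual clearance needed = 0.1200+0.0050+0.0050 = 0.1300 m
sum ≈ 0.4200+0.2450+0.9100+0.1300 ≈ 1.7050 m = S ✓

v_R_max = 7/5 m/s = 1.4000 m/s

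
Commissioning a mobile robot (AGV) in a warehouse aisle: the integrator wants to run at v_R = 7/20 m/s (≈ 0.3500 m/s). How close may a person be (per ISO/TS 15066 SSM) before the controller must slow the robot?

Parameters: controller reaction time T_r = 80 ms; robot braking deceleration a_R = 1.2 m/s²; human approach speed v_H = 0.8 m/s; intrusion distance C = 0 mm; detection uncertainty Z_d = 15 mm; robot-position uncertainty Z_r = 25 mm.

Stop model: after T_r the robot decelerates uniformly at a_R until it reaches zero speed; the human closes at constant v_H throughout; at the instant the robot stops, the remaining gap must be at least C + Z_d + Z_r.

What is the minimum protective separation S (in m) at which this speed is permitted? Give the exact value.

S_min = 3331/8000 m = 0.4164 m

T_s = v_R/a_R = (7/20)/(6/5) = 0.2917 s
robot in T_r: 0.3500·0.0800 = 0.0280 m
robot under decel: 0.3500²/(2·1.2000) = 0.0510 m
human over T_r+T_s: 0.8000·(0.0800+0.2917) = 0.2973 m
residual clearance needed = 0.0000+0.0150+0.0250 = 0.0400 m
S_min ≈ 0.0280+0.0510+0.2973+0.0400  ⇒  S_min = 3331/8000 m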